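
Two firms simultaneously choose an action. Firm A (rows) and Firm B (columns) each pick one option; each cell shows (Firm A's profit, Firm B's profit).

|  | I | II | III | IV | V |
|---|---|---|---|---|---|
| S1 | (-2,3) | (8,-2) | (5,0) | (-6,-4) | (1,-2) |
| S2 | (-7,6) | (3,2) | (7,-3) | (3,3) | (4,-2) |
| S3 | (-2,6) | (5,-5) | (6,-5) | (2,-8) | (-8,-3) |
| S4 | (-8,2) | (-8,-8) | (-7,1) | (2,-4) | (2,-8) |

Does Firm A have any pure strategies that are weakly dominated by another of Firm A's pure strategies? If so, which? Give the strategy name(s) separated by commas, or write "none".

Nothing dominates S1: S2 at I (-2>-7); S3 at II (8>5); S4 at I (-2>-8).
Nothing dominates S2: S1 at III (7>5); S3 at III (7>6); S4 at I (-7>-8).
Nothing dominates S3: S1 at III (6>5); S2 at I (-2>-7); S4 at I (-2>-8).
S4: dominated, since S2 does at least as well everywhere (I: -7>-8, II: 3>-8, III: 7>-7, IV: 3>2, V: 4>2).

S4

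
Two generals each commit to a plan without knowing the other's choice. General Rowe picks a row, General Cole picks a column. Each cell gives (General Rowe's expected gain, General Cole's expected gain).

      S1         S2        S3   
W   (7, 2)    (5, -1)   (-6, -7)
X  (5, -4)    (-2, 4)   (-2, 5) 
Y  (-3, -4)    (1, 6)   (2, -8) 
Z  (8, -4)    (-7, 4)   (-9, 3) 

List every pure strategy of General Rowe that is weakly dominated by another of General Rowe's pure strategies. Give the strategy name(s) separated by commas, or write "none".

none

Nothing dominates W: X at S1 (7>5); Y at S1 (7>-3); Z at S2 (5>-7).
Nothing dominates X: W at S3 (-2>-6); Y at S1 (5>-3); Z at S2 (-2>-7).
Y is not dominated — it holds its own against W at S3 (2>-6); X at S2 (1>-2); Z at S2 (1>-7).
Z: no other strategy beats it everywhere (W at S1 (8>7); X at S1 (8>5); Y at S1 (8>-3)).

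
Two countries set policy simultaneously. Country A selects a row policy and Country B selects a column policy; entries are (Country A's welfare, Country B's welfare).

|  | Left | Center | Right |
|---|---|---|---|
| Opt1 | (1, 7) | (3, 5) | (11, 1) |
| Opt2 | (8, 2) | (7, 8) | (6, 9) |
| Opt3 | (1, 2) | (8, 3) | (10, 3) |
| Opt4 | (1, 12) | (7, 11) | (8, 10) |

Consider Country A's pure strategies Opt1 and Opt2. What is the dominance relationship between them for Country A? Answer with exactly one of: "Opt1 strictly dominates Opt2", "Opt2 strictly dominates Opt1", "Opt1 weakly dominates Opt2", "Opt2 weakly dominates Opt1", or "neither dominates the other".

neither dominates the other

Opt1's payoffs vs Opt2's, by Country B's action — Left: 1<8, Center: 3<7, Right: 11>6.
Opt1 does better at Right but worse at Left, Center; neither strategy dominates the other.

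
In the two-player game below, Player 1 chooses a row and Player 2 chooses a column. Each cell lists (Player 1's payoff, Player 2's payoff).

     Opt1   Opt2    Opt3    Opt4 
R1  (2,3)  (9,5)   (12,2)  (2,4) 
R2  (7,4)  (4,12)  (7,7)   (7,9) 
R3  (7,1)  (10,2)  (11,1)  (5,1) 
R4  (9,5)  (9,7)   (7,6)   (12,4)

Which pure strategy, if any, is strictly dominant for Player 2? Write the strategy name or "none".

Opt2 vs Opt1: R1: 5>3, R2: 12>4, R3: 2>1, R4: 7>5.
Opt2 vs Opt3: R1: 5>2, R2: 12>7, R3: 2>1, R4: 7>6.
Opt2 vs Opt4: R1: 5>4, R2: 12>9, R3: 2>1, R4: 7>4.
Opt2 strictly beats every other strategy against every opponent action, so it is strictly dominant.

Opt2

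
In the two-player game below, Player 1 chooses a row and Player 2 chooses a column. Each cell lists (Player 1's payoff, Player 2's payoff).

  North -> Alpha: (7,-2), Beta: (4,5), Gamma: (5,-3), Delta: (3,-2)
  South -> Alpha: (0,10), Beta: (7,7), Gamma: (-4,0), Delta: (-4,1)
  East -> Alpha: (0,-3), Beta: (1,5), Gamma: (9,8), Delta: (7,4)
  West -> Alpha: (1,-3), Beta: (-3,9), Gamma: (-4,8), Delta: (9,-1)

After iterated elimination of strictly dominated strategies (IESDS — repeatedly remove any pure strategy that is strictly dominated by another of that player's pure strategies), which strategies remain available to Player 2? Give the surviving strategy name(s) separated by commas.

Alpha, Beta, Gamma

Column Delta is eliminated: Beta beats it against every remaining row (North: 5>-2, South: 7>1, East: 5>4, West: 9>-1).
For Player 1, North strictly dominates West on the remaining columns (Alpha: 7>1, Beta: 4>-3, Gamma: 5>-4); eliminate West.
Among the remaining strategies, none is strictly dominated by another pure strategy of the same player, so the elimination stops.
Surviving strategies — Player 1: {North, South, East}; Player 2: {Alpha, Beta, Gamma}.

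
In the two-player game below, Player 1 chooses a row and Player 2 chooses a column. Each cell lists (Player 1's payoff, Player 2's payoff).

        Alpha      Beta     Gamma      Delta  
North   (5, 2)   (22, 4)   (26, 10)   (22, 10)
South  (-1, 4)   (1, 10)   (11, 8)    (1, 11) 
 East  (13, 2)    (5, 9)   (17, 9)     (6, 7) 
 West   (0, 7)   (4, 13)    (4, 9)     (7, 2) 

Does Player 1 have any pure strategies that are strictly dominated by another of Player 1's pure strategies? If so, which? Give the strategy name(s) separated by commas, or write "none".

South, West

Nothing dominates North: South at Alpha (5>-1); East at Beta (22>5); West at Alpha (5>0).
North strictly dominates South — Alpha: 5>-1, Beta: 22>1, Gamma: 26>11, Delta: 22>1.
East is not dominated — it holds its own against North at Alpha (13>5); South at Alpha (13>-1); West at Alpha (13>0).
West is strictly dominated by North (Alpha: 5>0, Beta: 22>4, Gamma: 26>4, Delta: 22>7).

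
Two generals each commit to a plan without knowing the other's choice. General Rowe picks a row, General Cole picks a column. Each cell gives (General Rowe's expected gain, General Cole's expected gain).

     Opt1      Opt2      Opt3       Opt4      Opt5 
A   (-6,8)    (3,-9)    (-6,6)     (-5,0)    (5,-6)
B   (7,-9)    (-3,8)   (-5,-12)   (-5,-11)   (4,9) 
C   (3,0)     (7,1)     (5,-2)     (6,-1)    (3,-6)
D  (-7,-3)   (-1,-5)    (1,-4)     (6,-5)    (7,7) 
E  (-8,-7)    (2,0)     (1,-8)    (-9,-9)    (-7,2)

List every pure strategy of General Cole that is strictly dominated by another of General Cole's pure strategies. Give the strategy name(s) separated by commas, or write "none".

Opt3, Opt4

Opt1 is not dominated — it holds its own against Opt2 at A (8>-9); Opt3 at A (8>6); Opt4 at A (8>0); Opt5 at A (8>-6).
Opt2: no other strategy beats it everywhere (Opt1 at B (8>-9); Opt3 at B (8>-12); Opt4 at B (8>-11); Opt5 at C (1>-6)).
Opt1 strictly dominates Opt3 — A: 8>6, B: -9>-12, C: 0>-2, D: -3>-4, E: -7>-8.
Opt1 strictly dominates Opt4 — A: 8>0, B: -9>-11, C: 0>-1, D: -3>-5, E: -7>-9.
Opt5 is not dominated — it holds its own against Opt1 at B (9>-9); Opt2 at A (-6>-9); Opt3 at B (9>-12); Opt4 at B (9>-11).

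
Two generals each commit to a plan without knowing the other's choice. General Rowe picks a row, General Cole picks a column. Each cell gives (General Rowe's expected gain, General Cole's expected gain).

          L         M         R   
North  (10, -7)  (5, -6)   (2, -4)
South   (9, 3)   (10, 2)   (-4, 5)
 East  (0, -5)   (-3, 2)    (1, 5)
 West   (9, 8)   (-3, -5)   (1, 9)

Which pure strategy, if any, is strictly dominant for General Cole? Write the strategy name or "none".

R

R vs L: North: -4>-7, South: 5>3, East: 5>-5, West: 9>8.
R vs M: North: -4>-6, South: 5>2, East: 5>2, West: 9>-5.
R strictly beats every other strategy against every opponent action, so it is strictly dominant.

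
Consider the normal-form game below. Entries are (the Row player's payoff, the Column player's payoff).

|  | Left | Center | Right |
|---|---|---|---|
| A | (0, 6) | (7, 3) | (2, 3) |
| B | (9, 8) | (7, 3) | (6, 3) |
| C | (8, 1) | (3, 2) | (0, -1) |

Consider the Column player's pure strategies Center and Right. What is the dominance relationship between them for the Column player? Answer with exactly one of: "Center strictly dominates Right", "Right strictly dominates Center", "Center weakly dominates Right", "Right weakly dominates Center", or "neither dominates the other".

Center weakly dominates Right

Compare Center to Right across each choice by the Row player: A: 3=3, B: 3=3, C: 2>-1.
Center is at least as good everywhere and strictly better somewhere (tied only at A, B), so Center weakly but not strictly dominates Right.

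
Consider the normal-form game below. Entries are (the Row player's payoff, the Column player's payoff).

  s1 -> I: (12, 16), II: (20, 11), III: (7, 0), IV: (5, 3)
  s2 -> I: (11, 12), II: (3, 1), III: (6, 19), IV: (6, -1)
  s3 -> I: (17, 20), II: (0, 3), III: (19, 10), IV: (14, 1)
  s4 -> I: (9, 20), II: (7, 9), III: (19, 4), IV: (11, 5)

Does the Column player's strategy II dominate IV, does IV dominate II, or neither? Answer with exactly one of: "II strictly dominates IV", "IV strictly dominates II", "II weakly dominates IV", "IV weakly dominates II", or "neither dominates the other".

II strictly dominates IV

Compare II to IV across every action of the Row player: s1: 11>3, s2: 1>-1, s3: 3>1, s4: 9>5.
II gives a strictly higher payoff against every action of the Row player, so II strictly dominates IV.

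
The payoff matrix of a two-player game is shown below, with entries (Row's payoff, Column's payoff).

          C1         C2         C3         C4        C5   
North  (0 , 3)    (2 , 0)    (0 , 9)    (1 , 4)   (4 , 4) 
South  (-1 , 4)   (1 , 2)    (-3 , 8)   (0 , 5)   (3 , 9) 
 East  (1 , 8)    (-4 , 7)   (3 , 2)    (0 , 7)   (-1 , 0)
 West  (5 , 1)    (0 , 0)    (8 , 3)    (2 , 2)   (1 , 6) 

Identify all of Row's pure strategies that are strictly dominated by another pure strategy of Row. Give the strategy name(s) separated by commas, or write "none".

North: no other strategy beats it everywhere (South at C1 (0>-1); East at C2 (2>-4); West at C2 (2>0)).
South: dominated, since North does at least as well everywhere (C1: 0>-1, C2: 2>1, C3: 0>-3, C4: 1>0, C5: 4>3).
East: dominated, since West does at least as well everywhere (C1: 5>1, C2: 0>-4, C3: 8>3, C4: 2>0, C5: 1>-1).
Nothing dominates West: North at C1 (5>0); South at C1 (5>-1); East at C1 (5>1).

South, East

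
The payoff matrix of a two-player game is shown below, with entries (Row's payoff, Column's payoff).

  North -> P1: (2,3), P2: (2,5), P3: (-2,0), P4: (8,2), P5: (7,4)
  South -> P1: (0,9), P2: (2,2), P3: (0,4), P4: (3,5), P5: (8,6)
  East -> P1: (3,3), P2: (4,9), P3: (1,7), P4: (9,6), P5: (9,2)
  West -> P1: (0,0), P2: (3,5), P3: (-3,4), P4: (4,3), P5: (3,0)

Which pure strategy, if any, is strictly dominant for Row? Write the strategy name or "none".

East

East vs North: P1: 3>2, P2: 4>2, P3: 1>-2, P4: 9>8, P5: 9>7.
East vs South: P1: 3>0, P2: 4>2, P3: 1>0, P4: 9>3, P5: 9>8.
East vs West: P1: 3>0, P2: 4>3, P3: 1>-3, P4: 9>4, P5: 9>3.
East strictly beats every other strategy against every opponent action, so it is strictly dominant.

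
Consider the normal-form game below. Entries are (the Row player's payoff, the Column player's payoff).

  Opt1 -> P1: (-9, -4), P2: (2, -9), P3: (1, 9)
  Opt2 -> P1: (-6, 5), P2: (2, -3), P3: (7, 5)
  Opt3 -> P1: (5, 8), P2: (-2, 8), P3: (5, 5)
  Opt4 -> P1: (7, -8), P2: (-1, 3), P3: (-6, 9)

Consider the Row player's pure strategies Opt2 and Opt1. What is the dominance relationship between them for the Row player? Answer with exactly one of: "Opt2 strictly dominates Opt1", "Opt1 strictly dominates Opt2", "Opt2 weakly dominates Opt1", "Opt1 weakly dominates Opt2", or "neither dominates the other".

Opt2 weakly dominates Opt1

Opt2's payoffs vs Opt1's, by the Column player's action — P1: -6>-9, P2: 2=2, P3: 7>1.
Opt2 is at least as good everywhere and strictly better somewhere (tied only at P2), so Opt2 weakly but not strictly dominates Opt1.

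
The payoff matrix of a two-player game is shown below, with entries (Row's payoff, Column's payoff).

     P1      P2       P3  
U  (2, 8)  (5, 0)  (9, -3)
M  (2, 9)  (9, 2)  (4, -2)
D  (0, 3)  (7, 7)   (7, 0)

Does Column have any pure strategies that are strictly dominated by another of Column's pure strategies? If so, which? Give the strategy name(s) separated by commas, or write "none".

Nothing dominates P1: P2 at U (8>0); P3 at U (8>-3).
P2: no other strategy beats it everywhere (P1 at D (7>3); P3 at U (0>-3)).
P3: dominated, since P1 does at least as well everywhere (U: 8>-3, M: 9>-2, D: 3>0).

P3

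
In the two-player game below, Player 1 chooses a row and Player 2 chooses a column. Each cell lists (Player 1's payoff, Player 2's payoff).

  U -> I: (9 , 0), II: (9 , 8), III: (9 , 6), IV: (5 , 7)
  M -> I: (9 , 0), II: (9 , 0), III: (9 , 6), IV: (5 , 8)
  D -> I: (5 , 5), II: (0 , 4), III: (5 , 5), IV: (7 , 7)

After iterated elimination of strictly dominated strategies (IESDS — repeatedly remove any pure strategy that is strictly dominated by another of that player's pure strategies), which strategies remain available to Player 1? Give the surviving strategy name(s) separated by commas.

U, M, D

For Player 2, IV strictly dominates I on the remaining rows (U: 7>0, M: 8>0, D: 7>5); eliminate I.
Column III is eliminated: IV beats it against every remaining row (U: 7>6, M: 8>6, D: 7>5).
Among the remaining strategies, none is strictly dominated by another pure strategy of the same player, so the elimination stops.
Surviving strategies — Player 1: {U, M, D}; Player 2: {II, IV}.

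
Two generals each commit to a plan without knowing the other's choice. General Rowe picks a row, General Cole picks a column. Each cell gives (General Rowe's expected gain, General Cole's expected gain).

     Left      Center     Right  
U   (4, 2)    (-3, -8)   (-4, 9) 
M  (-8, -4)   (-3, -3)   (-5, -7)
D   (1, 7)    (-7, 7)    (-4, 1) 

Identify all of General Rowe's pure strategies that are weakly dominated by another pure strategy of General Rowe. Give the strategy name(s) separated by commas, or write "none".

M, D

Nothing dominates U: M at Left (4>-8); D at Left (4>1).
M is weakly dominated by U (Left: 4>-8, Center: -3=-3, Right: -4>-5).
D: dominated, since U does at least as well everywhere (Left: 4>1, Center: -3>-7, Right: -4=-4).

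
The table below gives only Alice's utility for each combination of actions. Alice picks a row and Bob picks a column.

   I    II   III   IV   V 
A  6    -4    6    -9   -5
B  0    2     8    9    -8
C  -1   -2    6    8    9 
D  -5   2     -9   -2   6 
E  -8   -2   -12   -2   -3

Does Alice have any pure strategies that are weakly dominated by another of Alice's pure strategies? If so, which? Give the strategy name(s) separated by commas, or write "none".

E

A: no other strategy beats it everywhere (B at I (6>0); C at I (6>-1); D at I (6>-5); E at I (6>-8)).
B: no other strategy beats it everywhere (A at II (2>-4); C at I (0>-1); D at I (0>-5); E at I (0>-8)).
C: no other strategy beats it everywhere (A at II (-2>-4); B at V (9>-8); D at I (-1>-5); E at I (-1>-8)).
D: no other strategy beats it everywhere (A at II (2>-4); B at V (6>-8); C at II (2>-2); E at I (-5>-8)).
E: dominated, since C does at least as well everywhere (I: -1>-8, II: -2=-2, III: 6>-12, IV: 8>-2, V: 9>-3).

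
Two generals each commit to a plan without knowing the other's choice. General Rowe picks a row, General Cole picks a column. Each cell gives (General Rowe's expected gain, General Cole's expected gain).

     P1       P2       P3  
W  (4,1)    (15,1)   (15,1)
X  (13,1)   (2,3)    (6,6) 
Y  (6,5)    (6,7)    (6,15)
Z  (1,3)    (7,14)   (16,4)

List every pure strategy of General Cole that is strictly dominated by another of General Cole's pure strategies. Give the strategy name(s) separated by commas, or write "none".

none

P1: no other strategy beats it everywhere (P2 at W (1=1); P3 at W (1=1)).
P2 is not dominated — it holds its own against P1 at W (1=1); P3 at W (1=1).
P3: no other strategy beats it everywhere (P1 at W (1=1); P2 at W (1=1)).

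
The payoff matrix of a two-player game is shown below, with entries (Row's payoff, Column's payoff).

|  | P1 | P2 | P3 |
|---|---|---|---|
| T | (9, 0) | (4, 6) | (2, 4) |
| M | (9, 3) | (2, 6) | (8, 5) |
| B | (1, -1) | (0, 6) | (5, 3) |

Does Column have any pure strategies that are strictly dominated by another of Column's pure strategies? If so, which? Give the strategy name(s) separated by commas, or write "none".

P1 is strictly dominated by P2 (T: 6>0, M: 6>3, B: 6>-1).
P2 is not dominated — it holds its own against P1 at T (6>0); P3 at T (6>4).
P3: dominated, since P2 does at least as well everywhere (T: 6>4, M: 6>5, B: 6>3).

P1, P3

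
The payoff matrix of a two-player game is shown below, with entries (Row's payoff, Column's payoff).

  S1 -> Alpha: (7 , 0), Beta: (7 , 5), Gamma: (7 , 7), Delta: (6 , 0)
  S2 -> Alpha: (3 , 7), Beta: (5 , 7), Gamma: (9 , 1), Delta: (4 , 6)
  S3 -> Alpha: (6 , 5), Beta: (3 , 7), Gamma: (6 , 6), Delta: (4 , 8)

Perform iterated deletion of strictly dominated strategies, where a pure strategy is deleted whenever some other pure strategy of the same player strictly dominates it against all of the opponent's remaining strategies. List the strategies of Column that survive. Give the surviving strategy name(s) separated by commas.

Alpha, Beta, Gamma

For Row, S1 strictly dominates S3 on the remaining columns (Alpha: 7>6, Beta: 7>3, Gamma: 7>6, Delta: 6>4); eliminate S3.
For Column, Beta strictly dominates Delta on the remaining rows (S1: 5>0, S2: 7>6); eliminate Delta.
Among the remaining strategies, none is strictly dominated by another pure strategy of the same player, so the elimination stops.
Surviving strategies — Row: {S1, S2}; Column: {Alpha, Beta, Gamma}.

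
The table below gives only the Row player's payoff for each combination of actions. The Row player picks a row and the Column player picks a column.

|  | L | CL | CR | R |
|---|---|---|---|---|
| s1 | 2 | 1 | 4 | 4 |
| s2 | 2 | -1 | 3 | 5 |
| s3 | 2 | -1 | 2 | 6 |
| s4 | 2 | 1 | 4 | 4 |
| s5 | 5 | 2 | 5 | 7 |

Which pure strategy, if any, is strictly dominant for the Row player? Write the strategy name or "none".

s5

s5 vs s1: L: 5>2, CL: 2>1, CR: 5>4, R: 7>4.
s5 vs s2: L: 5>2, CL: 2>-1, CR: 5>3, R: 7>5.
s5 vs s3: L: 5>2, CL: 2>-1, CR: 5>2, R: 7>6.
s5 vs s4: L: 5>2, CL: 2>1, CR: 5>4, R: 7>4.
s5 strictly beats every other strategy against every opponent action, so it is strictly dominant.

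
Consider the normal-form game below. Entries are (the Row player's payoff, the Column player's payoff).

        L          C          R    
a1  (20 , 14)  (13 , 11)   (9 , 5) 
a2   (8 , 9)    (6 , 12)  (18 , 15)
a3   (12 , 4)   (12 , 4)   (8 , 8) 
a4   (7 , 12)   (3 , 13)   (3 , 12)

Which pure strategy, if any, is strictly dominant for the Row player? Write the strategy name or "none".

none

a1 fails to dominate a2 at R (9<18).
a2 fails to dominate a1 at L (8<20).
a3 fails to dominate a1 at L (12<20).
a4 fails to dominate a1 at L (7<20).
No single strategy dominates all the others.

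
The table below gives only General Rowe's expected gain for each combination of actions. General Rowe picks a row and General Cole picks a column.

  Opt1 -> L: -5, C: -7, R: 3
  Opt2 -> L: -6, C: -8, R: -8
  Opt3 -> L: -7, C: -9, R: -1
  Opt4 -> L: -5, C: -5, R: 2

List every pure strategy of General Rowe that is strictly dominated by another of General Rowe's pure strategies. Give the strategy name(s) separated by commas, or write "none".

Opt1: no other strategy beats it everywhere (Opt2 at L (-5>-6); Opt3 at L (-5>-7); Opt4 at L (-5=-5)).
Opt1 strictly dominates Opt2 — L: -5>-6, C: -7>-8, R: 3>-8.
Opt3 is strictly dominated by Opt1 (L: -5>-7, C: -7>-9, R: 3>-1).
Opt4: no other strategy beats it everywhere (Opt1 at L (-5=-5); Opt2 at L (-5>-6); Opt3 at L (-5>-7)).

Opt2, Opt3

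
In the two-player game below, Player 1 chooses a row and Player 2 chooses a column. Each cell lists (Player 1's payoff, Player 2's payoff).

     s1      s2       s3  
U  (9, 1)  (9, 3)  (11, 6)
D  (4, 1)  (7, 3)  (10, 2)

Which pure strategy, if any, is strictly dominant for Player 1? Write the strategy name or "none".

U

U vs D: s1: 9>4, s2: 9>7, s3: 11>10.
U strictly beats every other strategy against every opponent action, so it is strictly dominant.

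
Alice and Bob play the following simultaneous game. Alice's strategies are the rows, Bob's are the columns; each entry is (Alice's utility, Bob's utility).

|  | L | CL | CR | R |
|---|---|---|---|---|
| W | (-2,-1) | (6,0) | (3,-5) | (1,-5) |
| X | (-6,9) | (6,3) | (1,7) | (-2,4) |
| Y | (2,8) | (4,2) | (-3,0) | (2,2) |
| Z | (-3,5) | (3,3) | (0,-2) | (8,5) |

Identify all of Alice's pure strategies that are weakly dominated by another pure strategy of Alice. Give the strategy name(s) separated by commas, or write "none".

X

W: no other strategy beats it everywhere (X at L (-2>-6); Y at CL (6>4); Z at L (-2>-3)).
X is weakly dominated by W (L: -2>-6, CL: 6=6, CR: 3>1, R: 1>-2).
Y: no other strategy beats it everywhere (W at L (2>-2); X at L (2>-6); Z at L (2>-3)).
Nothing dominates Z: W at R (8>1); X at L (-3>-6); Y at CR (0>-3).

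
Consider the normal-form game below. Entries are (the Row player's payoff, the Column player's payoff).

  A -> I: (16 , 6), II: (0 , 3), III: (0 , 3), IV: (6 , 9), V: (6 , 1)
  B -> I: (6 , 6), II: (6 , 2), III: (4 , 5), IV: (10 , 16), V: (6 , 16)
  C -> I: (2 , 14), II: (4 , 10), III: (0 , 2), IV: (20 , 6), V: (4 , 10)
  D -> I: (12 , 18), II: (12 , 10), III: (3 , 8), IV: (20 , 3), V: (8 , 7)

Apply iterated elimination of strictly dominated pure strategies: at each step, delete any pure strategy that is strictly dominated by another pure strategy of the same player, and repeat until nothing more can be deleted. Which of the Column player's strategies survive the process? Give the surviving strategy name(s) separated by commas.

I, IV

Column II is eliminated: I beats it against every remaining row (A: 6>3, B: 6>2, C: 14>10, D: 18>10).
Column III is eliminated: I beats it against every remaining row (A: 6>3, B: 6>5, C: 14>2, D: 18>8).
The Row player's strategy B is strictly dominated by D (I: 12>6, IV: 20>10, V: 8>6) and is removed.
For the Column player, I strictly dominates V on the remaining rows (A: 6>1, C: 14>10, D: 18>7); eliminate V.
Among the remaining strategies, none is strictly dominated by another pure strategy of the same player, so the elimination stops.
Surviving strategies — the Row player: {A, C, D}; the Column player: {I, IV}.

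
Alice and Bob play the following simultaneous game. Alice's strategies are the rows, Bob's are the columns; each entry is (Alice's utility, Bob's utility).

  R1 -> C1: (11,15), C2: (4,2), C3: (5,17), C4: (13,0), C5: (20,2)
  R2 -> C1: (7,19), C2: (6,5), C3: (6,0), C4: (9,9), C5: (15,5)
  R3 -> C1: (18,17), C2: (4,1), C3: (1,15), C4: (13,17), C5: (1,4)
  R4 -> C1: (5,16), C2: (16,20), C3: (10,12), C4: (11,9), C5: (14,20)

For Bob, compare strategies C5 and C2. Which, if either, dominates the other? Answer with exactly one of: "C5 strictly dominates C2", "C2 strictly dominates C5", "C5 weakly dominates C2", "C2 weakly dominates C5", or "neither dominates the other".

C5's payoffs vs C2's, by Alice's action — R1: 2=2, R2: 5=5, R3: 4>1, R4: 20=20.
C5 is at least as good everywhere and strictly better somewhere (tied only at R1, R2, R4), so C5 weakly but not strictly dominates C2.

C5 weakly dominates C2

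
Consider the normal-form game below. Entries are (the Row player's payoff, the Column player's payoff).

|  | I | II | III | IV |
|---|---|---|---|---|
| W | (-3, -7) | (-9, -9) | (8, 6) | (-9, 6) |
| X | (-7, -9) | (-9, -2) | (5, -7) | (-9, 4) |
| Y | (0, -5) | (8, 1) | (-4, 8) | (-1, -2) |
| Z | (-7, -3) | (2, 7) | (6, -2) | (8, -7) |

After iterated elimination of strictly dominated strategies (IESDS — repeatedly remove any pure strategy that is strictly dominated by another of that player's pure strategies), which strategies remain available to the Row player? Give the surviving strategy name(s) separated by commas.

Column I is eliminated: III beats it against every remaining row (W: 6>-7, X: -7>-9, Y: 8>-5, Z: -2>-3).
For the Row player, Z strictly dominates X on the remaining columns (II: 2>-9, III: 6>5, IV: 8>-9); eliminate X.
Among the remaining strategies, none is strictly dominated by another pure strategy of the same player, so the elimination stops.
Surviving strategies — the Row player: {W, Y, Z}; the Column player: {II, III, IV}.

W, Y, Z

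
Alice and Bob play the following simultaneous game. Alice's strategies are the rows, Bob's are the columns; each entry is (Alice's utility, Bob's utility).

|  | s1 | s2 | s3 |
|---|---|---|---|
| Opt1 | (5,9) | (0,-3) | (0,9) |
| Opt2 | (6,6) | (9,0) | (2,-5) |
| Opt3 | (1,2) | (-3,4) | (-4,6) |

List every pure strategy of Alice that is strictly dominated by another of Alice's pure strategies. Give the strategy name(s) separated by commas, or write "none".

Opt1 is strictly dominated by Opt2 (s1: 6>5, s2: 9>0, s3: 2>0).
Opt2: no other strategy beats it everywhere (Opt1 at s1 (6>5); Opt3 at s1 (6>1)).
Opt3 is strictly dominated by Opt1 (s1: 5>1, s2: 0>-3, s3: 0>-4).

Opt1, Opt3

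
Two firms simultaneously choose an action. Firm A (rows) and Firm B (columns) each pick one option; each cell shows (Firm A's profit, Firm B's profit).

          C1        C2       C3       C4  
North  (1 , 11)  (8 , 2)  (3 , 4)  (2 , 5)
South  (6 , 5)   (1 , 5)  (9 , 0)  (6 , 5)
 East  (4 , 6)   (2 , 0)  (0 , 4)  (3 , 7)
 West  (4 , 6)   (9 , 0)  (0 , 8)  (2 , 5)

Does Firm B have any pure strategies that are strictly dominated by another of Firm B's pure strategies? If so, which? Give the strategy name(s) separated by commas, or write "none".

C1: no other strategy beats it everywhere (C2 at North (11>2); C3 at North (11>4); C4 at North (11>5)).
Nothing dominates C2: C1 at South (5=5); C3 at South (5>0); C4 at South (5=5).
Nothing dominates C3: C1 at West (8>6); C2 at North (4>2); C4 at West (8>5).
C4: no other strategy beats it everywhere (C1 at South (5=5); C2 at North (5>2); C3 at North (5>4)).

none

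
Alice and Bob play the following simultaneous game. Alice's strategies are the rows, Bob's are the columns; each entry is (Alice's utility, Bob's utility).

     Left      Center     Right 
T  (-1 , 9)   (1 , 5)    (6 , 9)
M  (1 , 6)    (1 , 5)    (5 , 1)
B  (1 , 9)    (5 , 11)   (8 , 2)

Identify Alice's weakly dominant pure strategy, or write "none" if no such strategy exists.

B vs T: Left: 1>-1, Center: 5>1, Right: 8>6.
B vs M: Left: 1=1, Center: 5>1, Right: 8>5.
B is at least as good as every other strategy against every opponent action, so it is weakly dominant.

B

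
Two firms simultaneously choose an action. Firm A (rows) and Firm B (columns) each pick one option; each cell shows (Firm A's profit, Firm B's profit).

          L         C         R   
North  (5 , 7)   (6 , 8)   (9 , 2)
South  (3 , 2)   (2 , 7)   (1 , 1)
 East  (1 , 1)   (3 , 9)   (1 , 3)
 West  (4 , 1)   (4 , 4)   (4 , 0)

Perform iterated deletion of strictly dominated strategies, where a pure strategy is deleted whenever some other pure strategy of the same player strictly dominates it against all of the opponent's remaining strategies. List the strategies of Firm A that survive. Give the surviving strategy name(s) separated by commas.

Row South is eliminated: North beats it against every remaining column (L: 5>3, C: 6>2, R: 9>1).
Firm A's strategy East is strictly dominated by North (L: 5>1, C: 6>3, R: 9>1) and is removed.
Firm A's strategy West is strictly dominated by North (L: 5>4, C: 6>4, R: 9>4) and is removed.
Firm B's strategy L is strictly dominated by C (North: 8>7) and is removed.
Firm B's strategy R is strictly dominated by C (North: 8>2) and is removed.
Among the remaining strategies, none is strictly dominated by another pure strategy of the same player, so the elimination stops.
Surviving strategies — Firm A: {North}; Firm B: {C}.

North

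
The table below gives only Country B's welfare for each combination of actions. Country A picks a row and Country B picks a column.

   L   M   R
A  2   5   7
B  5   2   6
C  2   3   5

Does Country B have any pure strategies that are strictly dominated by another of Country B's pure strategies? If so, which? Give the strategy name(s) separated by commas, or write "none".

L, M

R strictly dominates L — A: 7>2, B: 6>5, C: 5>2.
R strictly dominates M — A: 7>5, B: 6>2, C: 5>3.
Nothing dominates R: L at A (7>2); M at A (7>5).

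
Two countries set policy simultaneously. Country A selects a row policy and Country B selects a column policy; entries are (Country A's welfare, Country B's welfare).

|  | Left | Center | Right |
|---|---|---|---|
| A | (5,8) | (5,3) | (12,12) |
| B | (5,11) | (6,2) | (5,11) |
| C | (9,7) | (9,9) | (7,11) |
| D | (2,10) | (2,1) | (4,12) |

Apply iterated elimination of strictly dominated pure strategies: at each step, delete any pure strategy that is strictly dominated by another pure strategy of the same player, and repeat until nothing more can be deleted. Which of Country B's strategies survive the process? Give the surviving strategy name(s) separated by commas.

Row B is eliminated: C beats it against every remaining column (Left: 9>5, Center: 9>6, Right: 7>5).
Row D is eliminated: A beats it against every remaining column (Left: 5>2, Center: 5>2, Right: 12>4).
Column Left is eliminated: Right beats it against every remaining row (A: 12>8, C: 11>7).
Column Center is eliminated: Right beats it against every remaining row (A: 12>3, C: 11>9).
Country A's strategy C is strictly dominated by A (Right: 12>7) and is removed.
Among the remaining strategies, none is strictly dominated by another pure strategy of the same player, so the elimination stops.
Surviving strategies — Country A: {A}; Country B: {Right}.

Right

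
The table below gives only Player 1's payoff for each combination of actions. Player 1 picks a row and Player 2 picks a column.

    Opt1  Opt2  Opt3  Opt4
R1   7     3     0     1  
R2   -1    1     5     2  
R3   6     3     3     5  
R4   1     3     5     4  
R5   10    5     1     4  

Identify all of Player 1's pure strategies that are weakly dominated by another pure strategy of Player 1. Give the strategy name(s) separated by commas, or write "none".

R5 weakly dominates R1 — Opt1: 10>7, Opt2: 5>3, Opt3: 1>0, Opt4: 4>1.
R2 is weakly dominated by R4 (Opt1: 1>-1, Opt2: 3>1, Opt3: 5=5, Opt4: 4>2).
R3: no other strategy beats it everywhere (R1 at Opt3 (3>0); R2 at Opt1 (6>-1); R4 at Opt1 (6>1); R5 at Opt3 (3>1)).
R4: no other strategy beats it everywhere (R1 at Opt3 (5>0); R2 at Opt1 (1>-1); R3 at Opt3 (5>3); R5 at Opt3 (5>1)).
R5 is not dominated — it holds its own against R1 at Opt1 (10>7); R2 at Opt1 (10>-1); R3 at Opt1 (10>6); R4 at Opt1 (10>1).

R1, R2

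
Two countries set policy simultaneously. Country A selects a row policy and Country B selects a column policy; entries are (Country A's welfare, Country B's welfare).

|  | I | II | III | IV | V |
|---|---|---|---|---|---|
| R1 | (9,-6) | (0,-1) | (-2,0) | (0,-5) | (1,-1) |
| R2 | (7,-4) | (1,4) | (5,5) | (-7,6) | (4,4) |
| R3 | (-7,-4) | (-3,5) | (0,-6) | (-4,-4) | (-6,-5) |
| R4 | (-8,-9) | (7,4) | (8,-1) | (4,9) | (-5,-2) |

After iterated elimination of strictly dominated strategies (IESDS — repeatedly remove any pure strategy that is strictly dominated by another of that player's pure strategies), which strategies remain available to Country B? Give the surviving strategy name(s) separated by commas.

Country B's strategy I is strictly dominated by II (R1: -1>-6, R2: 4>-4, R3: 5>-4, R4: 4>-9) and is removed.
Country A's strategy R3 is strictly dominated by R4 (II: 7>-3, III: 8>0, IV: 4>-4, V: -5>-6) and is removed.
For Country B, III strictly dominates V on the remaining rows (R1: 0>-1, R2: 5>4, R4: -1>-2); eliminate V.
Row R1 is eliminated: R4 beats it against every remaining column (II: 7>0, III: 8>-2, IV: 4>0).
For Country A, R4 strictly dominates R2 on the remaining columns (II: 7>1, III: 8>5, IV: 4>-7); eliminate R2.
For Country B, IV strictly dominates II on the remaining rows (R4: 9>4); eliminate II.
Country B's strategy III is strictly dominated by IV (R4: 9>-1) and is removed.
Among the remaining strategies, none is strictly dominated by another pure strategy of the same player, so the elimination stops.
Surviving strategies — Country A: {R4}; Country B: {IV}.

IV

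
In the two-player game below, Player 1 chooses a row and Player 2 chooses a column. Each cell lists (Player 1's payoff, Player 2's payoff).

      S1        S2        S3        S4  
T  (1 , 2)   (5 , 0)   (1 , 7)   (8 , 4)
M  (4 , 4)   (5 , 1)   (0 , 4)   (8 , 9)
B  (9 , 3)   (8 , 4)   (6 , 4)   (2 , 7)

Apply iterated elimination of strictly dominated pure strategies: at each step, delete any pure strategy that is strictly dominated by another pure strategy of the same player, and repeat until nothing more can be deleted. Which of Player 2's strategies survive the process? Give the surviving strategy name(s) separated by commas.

Player 2's strategy S1 is strictly dominated by S4 (T: 4>2, M: 9>4, B: 7>3) and is removed.
Player 2's strategy S2 is strictly dominated by S4 (T: 4>0, M: 9>1, B: 7>4) and is removed.
Among the remaining strategies, none is strictly dominated by another pure strategy of the same player, so the elimination stops.
Surviving strategies — Player 1: {T, M, B}; Player 2: {S3, S4}.

S3, S4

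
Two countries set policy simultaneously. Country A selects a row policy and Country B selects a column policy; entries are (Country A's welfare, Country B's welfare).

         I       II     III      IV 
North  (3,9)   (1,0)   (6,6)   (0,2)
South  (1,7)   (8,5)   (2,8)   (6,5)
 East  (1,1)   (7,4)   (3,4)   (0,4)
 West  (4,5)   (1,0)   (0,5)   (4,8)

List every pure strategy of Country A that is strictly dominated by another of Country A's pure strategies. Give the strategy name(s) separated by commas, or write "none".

North: no other strategy beats it everywhere (South at I (3>1); East at I (3>1); West at II (1=1)).
South: no other strategy beats it everywhere (North at II (8>1); East at I (1=1); West at II (8>1)).
Nothing dominates East: North at II (7>1); South at I (1=1); West at II (7>1).
West is not dominated — it holds its own against North at I (4>3); South at I (4>1); East at I (4>1).

none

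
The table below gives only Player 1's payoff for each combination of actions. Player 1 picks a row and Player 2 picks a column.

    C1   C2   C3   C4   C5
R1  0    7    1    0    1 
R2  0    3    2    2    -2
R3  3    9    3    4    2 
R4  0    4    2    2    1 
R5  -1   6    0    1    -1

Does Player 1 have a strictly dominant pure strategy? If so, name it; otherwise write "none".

R3 vs R1: C1: 3>0, C2: 9>7, C3: 3>1, C4: 4>0, C5: 2>1.
R3 vs R2: C1: 3>0, C2: 9>3, C3: 3>2, C4: 4>2, C5: 2>-2.
R3 vs R4: C1: 3>0, C2: 9>4, C3: 3>2, C4: 4>2, C5: 2>1.
R3 vs R5: C1: 3>-1, C2: 9>6, C3: 3>0, C4: 4>1, C5: 2>-1.
R3 strictly beats every other strategy against every opponent action, so it is strictly dominant.

R3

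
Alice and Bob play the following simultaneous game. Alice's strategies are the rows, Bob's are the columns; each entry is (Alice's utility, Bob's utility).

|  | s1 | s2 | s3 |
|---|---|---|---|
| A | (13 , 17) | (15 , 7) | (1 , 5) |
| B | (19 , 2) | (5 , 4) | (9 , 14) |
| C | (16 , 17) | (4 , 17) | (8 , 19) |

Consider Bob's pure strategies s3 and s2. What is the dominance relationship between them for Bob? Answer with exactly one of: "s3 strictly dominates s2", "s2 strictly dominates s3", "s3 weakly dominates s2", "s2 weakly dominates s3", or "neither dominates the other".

s3's payoffs vs s2's, by Alice's action — A: 5<7, B: 14>4, C: 19>17.
s3 does better at B, C but worse at A; neither strategy dominates the other.

neither dominates the other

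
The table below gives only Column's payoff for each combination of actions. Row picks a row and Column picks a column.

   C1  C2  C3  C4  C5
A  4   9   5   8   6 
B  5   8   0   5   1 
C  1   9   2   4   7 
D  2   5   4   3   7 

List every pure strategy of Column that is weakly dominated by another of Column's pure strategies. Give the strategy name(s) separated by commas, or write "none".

C1 is weakly dominated by C2 (A: 9>4, B: 8>5, C: 9>1, D: 5>2).
Nothing dominates C2: C1 at A (9>4); C3 at A (9>5); C4 at A (9>8); C5 at A (9>6).
C2 weakly dominates C3 — A: 9>5, B: 8>0, C: 9>2, D: 5>4.
C4 is weakly dominated by C2 (A: 9>8, B: 8>5, C: 9>4, D: 5>3).
C5: no other strategy beats it everywhere (C1 at A (6>4); C2 at D (7>5); C3 at A (6>5); C4 at C (7>4)).

C1, C3, C4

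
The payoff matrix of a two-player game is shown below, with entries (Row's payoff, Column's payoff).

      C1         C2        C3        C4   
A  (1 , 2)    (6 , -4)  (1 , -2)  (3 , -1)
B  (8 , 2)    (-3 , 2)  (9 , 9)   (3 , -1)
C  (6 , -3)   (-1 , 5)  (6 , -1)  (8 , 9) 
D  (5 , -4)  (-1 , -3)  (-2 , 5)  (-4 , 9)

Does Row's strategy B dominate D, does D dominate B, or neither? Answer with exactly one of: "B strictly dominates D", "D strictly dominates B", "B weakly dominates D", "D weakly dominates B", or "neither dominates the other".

neither dominates the other

Compare B to D across each opponent action: C1: 8>5, C2: -3<-1, C3: 9>-2, C4: 3>-4.
B does better at C1, C3, C4 but worse at C2; neither strategy dominates the other.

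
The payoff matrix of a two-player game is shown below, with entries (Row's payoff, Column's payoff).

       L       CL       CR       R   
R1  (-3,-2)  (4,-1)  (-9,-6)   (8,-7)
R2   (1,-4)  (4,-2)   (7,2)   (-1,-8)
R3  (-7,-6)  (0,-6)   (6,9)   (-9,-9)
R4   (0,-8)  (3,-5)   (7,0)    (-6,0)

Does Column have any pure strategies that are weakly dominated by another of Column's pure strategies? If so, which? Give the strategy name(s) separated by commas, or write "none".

L, R

CL weakly dominates L — R1: -1>-2, R2: -2>-4, R3: -6=-6, R4: -5>-8.
CL: no other strategy beats it everywhere (L at R1 (-1>-2); CR at R1 (-1>-6); R at R1 (-1>-7)).
CR: no other strategy beats it everywhere (L at R2 (2>-4); CL at R2 (2>-2); R at R1 (-6>-7)).
CR weakly dominates R — R1: -6>-7, R2: 2>-8, R3: 9>-9, R4: 0=0.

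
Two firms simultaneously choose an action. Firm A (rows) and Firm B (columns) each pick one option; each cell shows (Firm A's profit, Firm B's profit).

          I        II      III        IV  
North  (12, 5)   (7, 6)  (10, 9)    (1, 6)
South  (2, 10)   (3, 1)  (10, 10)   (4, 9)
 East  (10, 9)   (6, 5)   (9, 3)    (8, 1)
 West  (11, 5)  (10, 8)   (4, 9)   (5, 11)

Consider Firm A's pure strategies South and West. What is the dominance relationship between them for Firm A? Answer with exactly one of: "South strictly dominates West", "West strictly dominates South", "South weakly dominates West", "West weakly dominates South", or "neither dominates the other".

Compare South to West across every action of Firm B: I: 2<11, II: 3<10, III: 10>4, IV: 4<5.
South does better at III but worse at I, II, IV; neither strategy dominates the other.

neither dominates the other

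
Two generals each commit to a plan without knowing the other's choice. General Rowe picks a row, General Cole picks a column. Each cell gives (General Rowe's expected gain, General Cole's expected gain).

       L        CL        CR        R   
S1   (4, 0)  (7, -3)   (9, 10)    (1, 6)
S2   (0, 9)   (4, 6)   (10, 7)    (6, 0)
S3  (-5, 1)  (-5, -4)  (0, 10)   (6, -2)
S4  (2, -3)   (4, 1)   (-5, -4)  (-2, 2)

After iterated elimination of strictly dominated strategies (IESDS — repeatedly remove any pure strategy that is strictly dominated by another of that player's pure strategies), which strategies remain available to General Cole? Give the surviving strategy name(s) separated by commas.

L, CR

General Rowe's strategy S4 is strictly dominated by S1 (L: 4>2, CL: 7>4, CR: 9>-5, R: 1>-2) and is removed.
Column CL is eliminated: L beats it against every remaining row (S1: 0>-3, S2: 9>6, S3: 1>-4).
Column R is eliminated: CR beats it against every remaining row (S1: 10>6, S2: 7>0, S3: 10>-2).
Row S3 is eliminated: S1 beats it against every remaining column (L: 4>-5, CR: 9>0).
Among the remaining strategies, none is strictly dominated by another pure strategy of the same player, so the elimination stops.
Surviving strategies — General Rowe: {S1, S2}; General Cole: {L, CR}.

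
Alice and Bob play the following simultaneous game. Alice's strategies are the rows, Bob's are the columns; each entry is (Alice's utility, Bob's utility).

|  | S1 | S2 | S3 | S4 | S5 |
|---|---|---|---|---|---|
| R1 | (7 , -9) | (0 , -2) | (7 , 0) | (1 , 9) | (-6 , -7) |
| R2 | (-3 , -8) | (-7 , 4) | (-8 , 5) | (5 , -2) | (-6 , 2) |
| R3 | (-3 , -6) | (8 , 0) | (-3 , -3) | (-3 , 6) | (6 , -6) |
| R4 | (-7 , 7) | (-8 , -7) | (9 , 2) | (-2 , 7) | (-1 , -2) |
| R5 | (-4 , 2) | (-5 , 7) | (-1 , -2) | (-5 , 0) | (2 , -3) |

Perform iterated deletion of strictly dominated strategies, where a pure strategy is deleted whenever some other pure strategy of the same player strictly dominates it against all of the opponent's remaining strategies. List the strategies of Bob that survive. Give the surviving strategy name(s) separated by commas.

S1, S2, S3, S4

Column S5 is eliminated: S3 beats it against every remaining row (R1: 0>-7, R2: 5>2, R3: -3>-6, R4: 2>-2, R5: -2>-3).
Alice's strategy R5 is strictly dominated by R1 (S1: 7>-4, S2: 0>-5, S3: 7>-1, S4: 1>-5) and is removed.
Among the remaining strategies, none is strictly dominated by another pure strategy of the same player, so the elimination stops.
Surviving strategies — Alice: {R1, R2, R3, R4}; Bob: {S1, S2, S3, S4}.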